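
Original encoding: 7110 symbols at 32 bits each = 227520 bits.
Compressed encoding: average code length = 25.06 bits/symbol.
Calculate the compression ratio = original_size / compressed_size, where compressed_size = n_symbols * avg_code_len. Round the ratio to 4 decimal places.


original_size = n_symbols * orig_bits = 7110 * 32 = 227520 bits
compressed_size = n_symbols * avg_code_len = 7110 * 25.06 = 178176.6 bits
ratio = original_size / compressed_size = 227520 / 178176.6 = 1.2769

Compression ratio = 1.2769


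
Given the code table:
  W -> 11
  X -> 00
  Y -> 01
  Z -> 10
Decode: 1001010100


Decoding:
10 -> Z
01 -> Y
01 -> Y
01 -> Y
00 -> X


Result: ZYYYX


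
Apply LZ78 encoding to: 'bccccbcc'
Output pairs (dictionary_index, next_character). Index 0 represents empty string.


LZ78 encoding steps:
Dictionary: {0: ''}
Step 1: w='' (idx 0), next='b' -> output (0, 'b'), add 'b' as idx 1
Step 2: w='' (idx 0), next='c' -> output (0, 'c'), add 'c' as idx 2
Step 3: w='c' (idx 2), next='c' -> output (2, 'c'), add 'cc' as idx 3
Step 4: w='c' (idx 2), next='b' -> output (2, 'b'), add 'cb' as idx 4
Step 5: w='cc' (idx 3), end of input -> output (3, '')


Encoded: [(0, 'b'), (0, 'c'), (2, 'c'), (2, 'b'), (3, '')]


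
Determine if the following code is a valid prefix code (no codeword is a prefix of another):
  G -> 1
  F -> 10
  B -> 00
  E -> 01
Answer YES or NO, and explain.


Checking each pair (does one codeword prefix another?):
  G='1' vs F='10': prefix -- VIOLATION

NO -- this is NOT a valid prefix code. G (1) is a prefix of F (10).


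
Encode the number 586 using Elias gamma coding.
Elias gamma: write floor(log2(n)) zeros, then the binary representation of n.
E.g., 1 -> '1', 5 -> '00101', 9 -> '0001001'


num_bits = floor(log2(586)) + 1 = 10
leading_zeros = num_bits - 1 = 9
binary(586) = 1001001010

Elias gamma(586) = '000000000' + '1001001010' = 0000000001001001010 (19 bits)


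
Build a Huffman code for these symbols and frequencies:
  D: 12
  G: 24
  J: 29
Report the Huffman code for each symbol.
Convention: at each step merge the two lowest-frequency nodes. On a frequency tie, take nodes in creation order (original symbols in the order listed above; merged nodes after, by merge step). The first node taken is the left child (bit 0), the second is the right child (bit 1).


Huffman tree construction:
Step 1: Merge D(12) + G(24) = 36
Step 2: Merge J(29) + (D+G)(36) = 65
Read each symbol's code off the tree from the root (left child = 0, right child = 1).

Codes:
  D: 10 (length 2)
  G: 11 (length 2)
  J: 0 (length 1)
Average code length: 101/65 = 1.5538 bits/symbol


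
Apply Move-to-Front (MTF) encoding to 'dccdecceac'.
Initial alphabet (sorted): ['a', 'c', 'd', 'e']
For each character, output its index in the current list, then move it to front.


MTF encoding:
'd': index 2 in ['a', 'c', 'd', 'e'] -> ['d', 'a', 'c', 'e']
'c': index 2 in ['d', 'a', 'c', 'e'] -> ['c', 'd', 'a', 'e']
'c': index 0 in ['c', 'd', 'a', 'e'] -> ['c', 'd', 'a', 'e']
'd': index 1 in ['c', 'd', 'a', 'e'] -> ['d', 'c', 'a', 'e']
'e': index 3 in ['d', 'c', 'a', 'e'] -> ['e', 'd', 'c', 'a']
'c': index 2 in ['e', 'd', 'c', 'a'] -> ['c', 'e', 'd', 'a']
'c': index 0 in ['c', 'e', 'd', 'a'] -> ['c', 'e', 'd', 'a']
'e': index 1 in ['c', 'e', 'd', 'a'] -> ['e', 'c', 'd', 'a']
'a': index 3 in ['e', 'c', 'd', 'a'] -> ['a', 'e', 'c', 'd']
'c': index 2 in ['a', 'e', 'c', 'd'] -> ['c', 'a', 'e', 'd']


Output: [2, 2, 0, 1, 3, 2, 0, 1, 3, 2]


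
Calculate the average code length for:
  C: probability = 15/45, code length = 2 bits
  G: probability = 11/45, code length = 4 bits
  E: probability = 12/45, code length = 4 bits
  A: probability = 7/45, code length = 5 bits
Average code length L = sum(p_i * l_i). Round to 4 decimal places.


Weighted contributions p_i * l_i:
  C: (15/45) * 2 = 30/45
  G: (11/45) * 4 = 44/45
  E: (12/45) * 4 = 48/45
  A: (7/45) * 5 = 35/45
Sum = (30 + 44 + 48 + 35)/45 = 157/45

L = 157/45 = 3.4889 bits/symbol


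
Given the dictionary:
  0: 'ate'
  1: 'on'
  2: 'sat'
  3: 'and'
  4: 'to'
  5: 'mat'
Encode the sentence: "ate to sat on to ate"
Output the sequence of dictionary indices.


Look up each word in the dictionary:
  'ate' -> 0
  'to' -> 4
  'sat' -> 2
  'on' -> 1
  'to' -> 4
  'ate' -> 0

Encoded: [0, 4, 2, 1, 4, 0]


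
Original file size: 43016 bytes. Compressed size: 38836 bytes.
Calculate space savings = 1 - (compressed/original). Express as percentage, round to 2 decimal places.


ratio = compressed/original = 38836/43016 = 0.902827
savings = 1 - ratio = 1 - 0.902827 = 0.097173
as a percentage: 0.097173 * 100 = 9.72%

Space savings = 1 - 38836/43016 = 9.72%


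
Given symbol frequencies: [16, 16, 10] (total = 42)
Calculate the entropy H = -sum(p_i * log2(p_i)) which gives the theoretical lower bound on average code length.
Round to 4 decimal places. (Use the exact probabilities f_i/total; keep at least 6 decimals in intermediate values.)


Per-symbol terms -p_i * log2(p_i) with p_i = f_i/42:
  p = 16/42 = 0.380952: log2(p) = -1.392317, -p*log2(p) = 0.530407
  p = 16/42 = 0.380952: log2(p) = -1.392317, -p*log2(p) = 0.530407
  p = 10/42 = 0.238095: log2(p) = -2.070389, -p*log2(p) = 0.492950
H = 0.530407 + 0.530407 + 0.492950 = 1.553764

H = 1.5538 bits/symbol


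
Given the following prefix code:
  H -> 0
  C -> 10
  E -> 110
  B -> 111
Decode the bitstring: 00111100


Decoding step by step:
Bits 0 -> H
Bits 0 -> H
Bits 111 -> B
Bits 10 -> C
Bits 0 -> H


Decoded message: HHBCH


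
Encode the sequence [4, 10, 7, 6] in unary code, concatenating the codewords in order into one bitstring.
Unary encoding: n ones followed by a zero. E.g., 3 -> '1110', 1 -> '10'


Encode each number as n ones followed by a terminating 0:
  4 -> 11110 (5 bits)
  10 -> 11111111110 (11 bits)
  7 -> 11111110 (8 bits)
  6 -> 1111110 (7 bits)
Total length = 5 + 11 + 8 + 7 = 31 bits.

Unary([4, 10, 7, 6]) = 1111011111111110111111101111110 (31 bits)


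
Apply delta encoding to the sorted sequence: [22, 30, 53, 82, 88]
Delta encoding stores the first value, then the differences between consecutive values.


First value: 22
Deltas:
  30 - 22 = 8
  53 - 30 = 23
  82 - 53 = 29
  88 - 82 = 6


Delta encoded: [22, 8, 23, 29, 6]


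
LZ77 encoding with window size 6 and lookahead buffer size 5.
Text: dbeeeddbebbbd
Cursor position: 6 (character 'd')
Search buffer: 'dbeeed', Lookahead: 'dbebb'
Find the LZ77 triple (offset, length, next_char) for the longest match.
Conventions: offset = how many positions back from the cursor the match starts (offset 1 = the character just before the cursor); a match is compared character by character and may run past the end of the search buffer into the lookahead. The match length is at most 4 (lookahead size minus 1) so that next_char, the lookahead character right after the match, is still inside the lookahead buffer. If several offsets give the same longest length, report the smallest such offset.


Try each offset into the search buffer:
  offset=1 (pos 5, char 'd'): match length 1
  offset=2 (pos 4, char 'e'): match length 0
  offset=3 (pos 3, char 'e'): match length 0
  offset=4 (pos 2, char 'e'): match length 0
  offset=5 (pos 1, char 'b'): match length 0
  offset=6 (pos 0, char 'd'): match length 3
Longest match has length 3 at offset 6.
next_char = character at position 6 + 3 = 9 -> 'b'

Best match: offset=6, length=3 (matching 'dbe' starting at position 0)
LZ77 triple: (6, 3, 'b')


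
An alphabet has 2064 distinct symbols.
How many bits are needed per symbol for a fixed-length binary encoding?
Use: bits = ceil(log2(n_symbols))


log2(2064) = 11.0112
Bracket: 2^11 = 2048 < 2064 <= 2^12 = 4096
So ceil(log2(2064)) = 12

bits = ceil(log2(2064)) = ceil(11.0112) = 12 bits


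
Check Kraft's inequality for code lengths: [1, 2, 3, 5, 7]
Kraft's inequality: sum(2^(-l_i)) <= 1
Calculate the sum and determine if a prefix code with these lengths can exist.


Sum = 2^(-1) + 2^(-2) + 2^(-3) + 2^(-5) + 2^(-7)
    = 0.5 + 0.25 + 0.125 + 0.03125 + 0.0078125
    = 117/128 = 0.9140625
Since 0.9140625 <= 1, Kraft's inequality IS satisfied.
A prefix code with these lengths CAN exist.

Kraft sum = 0.9140625. Satisfied.


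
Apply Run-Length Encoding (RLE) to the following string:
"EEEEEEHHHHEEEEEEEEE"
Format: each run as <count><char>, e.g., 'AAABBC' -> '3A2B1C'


Scanning runs left to right:
  i=0: run of 'E' x 6 -> '6E'
  i=6: run of 'H' x 4 -> '4H'
  i=10: run of 'E' x 9 -> '9E'

RLE = 6E4H9E


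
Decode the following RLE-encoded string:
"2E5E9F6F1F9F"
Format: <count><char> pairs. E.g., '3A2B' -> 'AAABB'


Expanding each <count><char> pair:
  2E -> 'EE'
  5E -> 'EEEEE'
  9F -> 'FFFFFFFFF'
  6F -> 'FFFFFF'
  1F -> 'F'
  9F -> 'FFFFFFFFF'

Decoded = EEEEEEEFFFFFFFFFFFFFFFFFFFFFFFFF


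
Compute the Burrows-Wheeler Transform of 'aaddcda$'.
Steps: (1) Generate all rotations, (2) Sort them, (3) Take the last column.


Rotations (sorted):
  0: $aaddcda -> last char: a
  1: a$aaddcd -> last char: d
  2: aaddcda$ -> last char: $
  3: addcda$a -> last char: a
  4: cda$aadd -> last char: d
  5: da$aaddc -> last char: c
  6: dcda$aad -> last char: d
  7: ddcda$aa -> last char: a


BWT = ad$adcda


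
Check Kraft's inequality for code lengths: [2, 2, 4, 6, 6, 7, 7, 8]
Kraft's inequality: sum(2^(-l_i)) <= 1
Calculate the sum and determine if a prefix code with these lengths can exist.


Sum = 2^(-2) + 2^(-2) + 2^(-4) + 2^(-6) + 2^(-6) + 2^(-7) + 2^(-7) + 2^(-8)
    = 0.25 + 0.25 + 0.0625 + 0.015625 + 0.015625 + 0.0078125 + 0.0078125 + 0.00390625
    = 157/256 = 0.61328125
Since 0.61328125 <= 1, Kraft's inequality IS satisfied.
A prefix code with these lengths CAN exist.

Kraft sum = 0.61328125. Satisfied.


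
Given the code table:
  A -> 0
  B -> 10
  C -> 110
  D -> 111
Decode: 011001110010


Decoding:
0 -> A
110 -> C
0 -> A
111 -> D
0 -> A
0 -> A
10 -> B


Result: ACADAAB


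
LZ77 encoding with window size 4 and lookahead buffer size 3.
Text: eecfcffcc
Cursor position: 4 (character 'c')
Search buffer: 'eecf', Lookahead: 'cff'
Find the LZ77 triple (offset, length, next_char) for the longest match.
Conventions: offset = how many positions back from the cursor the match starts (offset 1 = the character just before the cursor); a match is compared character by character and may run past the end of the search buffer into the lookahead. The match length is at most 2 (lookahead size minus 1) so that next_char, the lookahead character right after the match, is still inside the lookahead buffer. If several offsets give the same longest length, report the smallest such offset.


Try each offset into the search buffer:
  offset=1 (pos 3, char 'f'): match length 0
  offset=2 (pos 2, char 'c'): match length 2
  offset=3 (pos 1, char 'e'): match length 0
  offset=4 (pos 0, char 'e'): match length 0
Longest match has length 2 at offset 2.
next_char = character at position 4 + 2 = 6 -> 'f'

Best match: offset=2, length=2 (matching 'cf' starting at position 2)
LZ77 triple: (2, 2, 'f')


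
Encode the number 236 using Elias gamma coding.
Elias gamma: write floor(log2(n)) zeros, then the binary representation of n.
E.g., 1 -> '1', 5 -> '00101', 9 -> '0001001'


num_bits = floor(log2(236)) + 1 = 8
leading_zeros = num_bits - 1 = 7
binary(236) = 11101100

Elias gamma(236) = '0000000' + '11101100' = 000000011101100 (15 bits)


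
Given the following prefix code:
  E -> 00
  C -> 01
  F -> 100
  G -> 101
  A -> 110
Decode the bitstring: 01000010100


Decoding step by step:
Bits 01 -> C
Bits 00 -> E
Bits 00 -> E
Bits 101 -> G
Bits 00 -> E


Decoded message: CEEGE


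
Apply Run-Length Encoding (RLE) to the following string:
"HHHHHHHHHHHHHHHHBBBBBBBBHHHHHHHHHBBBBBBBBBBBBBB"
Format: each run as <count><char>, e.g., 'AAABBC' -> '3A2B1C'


Scanning runs left to right:
  i=0: run of 'H' x 16 -> '16H'
  i=16: run of 'B' x 8 -> '8B'
  i=24: run of 'H' x 9 -> '9H'
  i=33: run of 'B' x 14 -> '14B'

RLE = 16H8B9H14B


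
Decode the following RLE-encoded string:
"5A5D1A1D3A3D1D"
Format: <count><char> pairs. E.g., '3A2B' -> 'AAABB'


Expanding each <count><char> pair:
  5A -> 'AAAAA'
  5D -> 'DDDDD'
  1A -> 'A'
  1D -> 'D'
  3A -> 'AAA'
  3D -> 'DDD'
  1D -> 'D'

Decoded = AAAAADDDDDADAAADDDD


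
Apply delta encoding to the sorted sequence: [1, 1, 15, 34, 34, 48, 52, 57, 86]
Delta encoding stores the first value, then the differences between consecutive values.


First value: 1
Deltas:
  1 - 1 = 0
  15 - 1 = 14
  34 - 15 = 19
  34 - 34 = 0
  48 - 34 = 14
  52 - 48 = 4
  57 - 52 = 5
  86 - 57 = 29


Delta encoded: [1, 0, 14, 19, 0, 14, 4, 5, 29]


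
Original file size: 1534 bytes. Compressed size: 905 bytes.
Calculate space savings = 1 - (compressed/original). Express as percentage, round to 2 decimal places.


ratio = compressed/original = 905/1534 = 0.589961
savings = 1 - ratio = 1 - 0.589961 = 0.410039
as a percentage: 0.410039 * 100 = 41.0%

Space savings = 1 - 905/1534 = 41.0%


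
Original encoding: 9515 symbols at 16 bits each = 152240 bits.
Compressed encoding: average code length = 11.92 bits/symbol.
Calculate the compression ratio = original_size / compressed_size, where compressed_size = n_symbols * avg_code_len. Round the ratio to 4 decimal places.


original_size = n_symbols * orig_bits = 9515 * 16 = 152240 bits
compressed_size = n_symbols * avg_code_len = 9515 * 11.92 = 113418.8 bits
ratio = original_size / compressed_size = 152240 / 113418.8 = 1.3423

Compression ratio = 1.3423


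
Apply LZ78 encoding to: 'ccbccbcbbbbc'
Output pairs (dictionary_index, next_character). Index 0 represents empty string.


LZ78 encoding steps:
Dictionary: {0: ''}
Step 1: w='' (idx 0), next='c' -> output (0, 'c'), add 'c' as idx 1
Step 2: w='c' (idx 1), next='b' -> output (1, 'b'), add 'cb' as idx 2
Step 3: w='c' (idx 1), next='c' -> output (1, 'c'), add 'cc' as idx 3
Step 4: w='' (idx 0), next='b' -> output (0, 'b'), add 'b' as idx 4
Step 5: w='cb' (idx 2), next='b' -> output (2, 'b'), add 'cbb' as idx 5
Step 6: w='b' (idx 4), next='b' -> output (4, 'b'), add 'bb' as idx 6
Step 7: w='c' (idx 1), end of input -> output (1, '')


Encoded: [(0, 'c'), (1, 'b'), (1, 'c'), (0, 'b'), (2, 'b'), (4, 'b'), (1, '')]


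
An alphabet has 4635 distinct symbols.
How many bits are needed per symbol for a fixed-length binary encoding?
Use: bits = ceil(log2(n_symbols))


log2(4635) = 12.1784
Bracket: 2^12 = 4096 < 4635 <= 2^13 = 8192
So ceil(log2(4635)) = 13

bits = ceil(log2(4635)) = ceil(12.1784) = 13 bits


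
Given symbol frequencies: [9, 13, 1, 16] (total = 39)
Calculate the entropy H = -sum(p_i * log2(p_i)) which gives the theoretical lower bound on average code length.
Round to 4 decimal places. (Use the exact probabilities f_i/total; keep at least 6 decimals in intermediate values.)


Per-symbol terms -p_i * log2(p_i) with p_i = f_i/39:
  p = 9/39 = 0.230769: log2(p) = -2.115477, -p*log2(p) = 0.488187
  p = 13/39 = 0.333333: log2(p) = -1.584963, -p*log2(p) = 0.528321
  p = 1/39 = 0.025641: log2(p) = -5.285402, -p*log2(p) = 0.135523
  p = 16/39 = 0.410256: log2(p) = -1.285402, -p*log2(p) = 0.527345
H = 0.488187 + 0.528321 + 0.135523 + 0.527345 = 1.679376

H = 1.6794 bits/symbol


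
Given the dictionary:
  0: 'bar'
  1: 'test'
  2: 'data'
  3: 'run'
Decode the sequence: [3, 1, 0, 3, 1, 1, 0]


Look up each index in the dictionary:
  3 -> 'run'
  1 -> 'test'
  0 -> 'bar'
  3 -> 'run'
  1 -> 'test'
  1 -> 'test'
  0 -> 'bar'

Decoded: "run test bar run test test bar"


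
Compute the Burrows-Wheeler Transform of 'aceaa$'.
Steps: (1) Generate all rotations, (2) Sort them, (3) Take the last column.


Rotations (sorted):
  0: $aceaa -> last char: a
  1: a$acea -> last char: a
  2: aa$ace -> last char: e
  3: aceaa$ -> last char: $
  4: ceaa$a -> last char: a
  5: eaa$ac -> last char: c


BWT = aae$ac


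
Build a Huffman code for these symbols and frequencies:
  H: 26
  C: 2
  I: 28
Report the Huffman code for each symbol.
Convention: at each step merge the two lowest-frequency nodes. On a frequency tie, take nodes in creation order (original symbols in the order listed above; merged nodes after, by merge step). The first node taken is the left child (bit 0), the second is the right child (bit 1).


Huffman tree construction:
Step 1: Merge C(2) + H(26) = 28
Step 2: Merge I(28) + (C+H)(28) = 56
Read each symbol's code off the tree from the root (left child = 0, right child = 1).

Codes:
  H: 11 (length 2)
  C: 10 (length 2)
  I: 0 (length 1)
Average code length: 84/56 = 1.5000 bits/symbol


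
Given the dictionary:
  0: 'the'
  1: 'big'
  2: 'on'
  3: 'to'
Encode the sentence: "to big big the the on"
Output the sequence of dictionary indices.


Look up each word in the dictionary:
  'to' -> 3
  'big' -> 1
  'big' -> 1
  'the' -> 0
  'the' -> 0
  'on' -> 2

Encoded: [3, 1, 1, 0, 0, 2]


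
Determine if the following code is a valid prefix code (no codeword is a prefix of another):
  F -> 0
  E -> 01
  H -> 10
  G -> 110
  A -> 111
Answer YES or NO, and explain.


Checking each pair (does one codeword prefix another?):
  F='0' vs E='01': prefix -- VIOLATION

NO -- this is NOT a valid prefix code. F (0) is a prefix of E (01).


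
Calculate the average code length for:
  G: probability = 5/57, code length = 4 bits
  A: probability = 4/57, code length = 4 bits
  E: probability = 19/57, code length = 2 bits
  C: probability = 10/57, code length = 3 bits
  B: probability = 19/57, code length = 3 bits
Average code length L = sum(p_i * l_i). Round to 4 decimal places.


Weighted contributions p_i * l_i:
  G: (5/57) * 4 = 20/57
  A: (4/57) * 4 = 16/57
  E: (19/57) * 2 = 38/57
  C: (10/57) * 3 = 30/57
  B: (19/57) * 3 = 57/57
Sum = (20 + 16 + 38 + 30 + 57)/57 = 161/57

L = 161/57 = 2.8246 bits/symbol


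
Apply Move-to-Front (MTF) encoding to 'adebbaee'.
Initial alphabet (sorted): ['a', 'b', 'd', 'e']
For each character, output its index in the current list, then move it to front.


MTF encoding:
'a': index 0 in ['a', 'b', 'd', 'e'] -> ['a', 'b', 'd', 'e']
'd': index 2 in ['a', 'b', 'd', 'e'] -> ['d', 'a', 'b', 'e']
'e': index 3 in ['d', 'a', 'b', 'e'] -> ['e', 'd', 'a', 'b']
'b': index 3 in ['e', 'd', 'a', 'b'] -> ['b', 'e', 'd', 'a']
'b': index 0 in ['b', 'e', 'd', 'a'] -> ['b', 'e', 'd', 'a']
'a': index 3 in ['b', 'e', 'd', 'a'] -> ['a', 'b', 'e', 'd']
'e': index 2 in ['a', 'b', 'e', 'd'] -> ['e', 'a', 'b', 'd']
'e': index 0 in ['e', 'a', 'b', 'd'] -> ['e', 'a', 'b', 'd']


Output: [0, 2, 3, 3, 0, 3, 2, 0]


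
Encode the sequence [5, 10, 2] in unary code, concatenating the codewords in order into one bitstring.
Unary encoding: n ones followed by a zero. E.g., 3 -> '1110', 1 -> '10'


Encode each number as n ones followed by a terminating 0:
  5 -> 111110 (6 bits)
  10 -> 11111111110 (11 bits)
  2 -> 110 (3 bits)
Total length = 6 + 11 + 3 = 20 bits.

Unary([5, 10, 2]) = 11111011111111110110 (20 bits)


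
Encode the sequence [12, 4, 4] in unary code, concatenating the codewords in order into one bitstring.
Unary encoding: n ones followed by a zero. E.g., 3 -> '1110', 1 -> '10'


Encode each number as n ones followed by a terminating 0:
  12 -> 1111111111110 (13 bits)
  4 -> 11110 (5 bits)
  4 -> 11110 (5 bits)
Total length = 13 + 5 + 5 = 23 bits.

Unary([12, 4, 4]) = 11111111111101111011110 (23 bits)


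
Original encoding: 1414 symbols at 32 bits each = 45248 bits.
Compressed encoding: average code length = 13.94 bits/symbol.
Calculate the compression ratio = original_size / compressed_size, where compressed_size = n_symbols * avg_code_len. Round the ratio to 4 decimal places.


original_size = n_symbols * orig_bits = 1414 * 32 = 45248 bits
compressed_size = n_symbols * avg_code_len = 1414 * 13.94 = 19711.16 bits
ratio = original_size / compressed_size = 45248 / 19711.16 = 2.2956

Compression ratio = 2.2956


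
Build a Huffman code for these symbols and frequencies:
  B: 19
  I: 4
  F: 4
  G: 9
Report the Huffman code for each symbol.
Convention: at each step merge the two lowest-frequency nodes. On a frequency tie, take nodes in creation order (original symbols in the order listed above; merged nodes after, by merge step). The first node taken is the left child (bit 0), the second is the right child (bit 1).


Huffman tree construction:
Step 1: Merge I(4) + F(4) = 8
Step 2: Merge (I+F)(8) + G(9) = 17
Step 3: Merge ((I+F)+G)(17) + B(19) = 36
Read each symbol's code off the tree from the root (left child = 0, right child = 1).

Codes:
  B: 1 (length 1)
  I: 000 (length 3)
  F: 001 (length 3)
  G: 01 (length 2)
Average code length: 61/36 = 1.6944 bits/symbol


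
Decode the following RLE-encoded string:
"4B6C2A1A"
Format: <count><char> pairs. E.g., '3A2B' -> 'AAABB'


Expanding each <count><char> pair:
  4B -> 'BBBB'
  6C -> 'CCCCCC'
  2A -> 'AA'
  1A -> 'A'

Decoded = BBBBCCCCCCAAA


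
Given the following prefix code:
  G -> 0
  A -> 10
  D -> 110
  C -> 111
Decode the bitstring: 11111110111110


Decoding step by step:
Bits 111 -> C
Bits 111 -> C
Bits 10 -> A
Bits 111 -> C
Bits 110 -> D


Decoded message: CCACD


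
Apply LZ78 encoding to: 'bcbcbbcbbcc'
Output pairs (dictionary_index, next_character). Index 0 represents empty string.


LZ78 encoding steps:
Dictionary: {0: ''}
Step 1: w='' (idx 0), next='b' -> output (0, 'b'), add 'b' as idx 1
Step 2: w='' (idx 0), next='c' -> output (0, 'c'), add 'c' as idx 2
Step 3: w='b' (idx 1), next='c' -> output (1, 'c'), add 'bc' as idx 3
Step 4: w='b' (idx 1), next='b' -> output (1, 'b'), add 'bb' as idx 4
Step 5: w='c' (idx 2), next='b' -> output (2, 'b'), add 'cb' as idx 5
Step 6: w='bc' (idx 3), next='c' -> output (3, 'c'), add 'bcc' as idx 6


Encoded: [(0, 'b'), (0, 'c'), (1, 'c'), (1, 'b'), (2, 'b'), (3, 'c')]


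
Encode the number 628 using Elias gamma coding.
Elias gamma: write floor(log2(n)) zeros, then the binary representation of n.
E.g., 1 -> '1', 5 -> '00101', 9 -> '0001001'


num_bits = floor(log2(628)) + 1 = 10
leading_zeros = num_bits - 1 = 9
binary(628) = 1001110100

Elias gamma(628) = '000000000' + '1001110100' = 0000000001001110100 (19 bits)


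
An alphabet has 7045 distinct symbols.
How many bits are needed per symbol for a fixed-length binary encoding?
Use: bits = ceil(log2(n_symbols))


log2(7045) = 12.7824
Bracket: 2^12 = 4096 < 7045 <= 2^13 = 8192
So ceil(log2(7045)) = 13

bits = ceil(log2(7045)) = ceil(12.7824) = 13 bits


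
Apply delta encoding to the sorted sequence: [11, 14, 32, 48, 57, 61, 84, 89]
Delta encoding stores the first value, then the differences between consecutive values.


First value: 11
Deltas:
  14 - 11 = 3
  32 - 14 = 18
  48 - 32 = 16
  57 - 48 = 9
  61 - 57 = 4
  84 - 61 = 23
  89 - 84 = 5


Delta encoded: [11, 3, 18, 16, 9, 4, 23, 5]


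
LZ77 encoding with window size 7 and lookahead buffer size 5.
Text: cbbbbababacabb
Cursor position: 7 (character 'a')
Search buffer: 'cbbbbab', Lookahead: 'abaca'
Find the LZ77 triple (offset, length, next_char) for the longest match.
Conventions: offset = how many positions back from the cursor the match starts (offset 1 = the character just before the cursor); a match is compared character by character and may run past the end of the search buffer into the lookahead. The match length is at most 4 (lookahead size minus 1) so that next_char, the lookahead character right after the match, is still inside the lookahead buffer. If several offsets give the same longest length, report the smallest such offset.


Try each offset into the search buffer:
  offset=1 (pos 6, char 'b'): match length 0
  offset=2 (pos 5, char 'a'): match length 3
  offset=3 (pos 4, char 'b'): match length 0
  offset=4 (pos 3, char 'b'): match length 0
  offset=5 (pos 2, char 'b'): match length 0
  offset=6 (pos 1, char 'b'): match length 0
  offset=7 (pos 0, char 'c'): match length 0
Longest match has length 3 at offset 2.
next_char = character at position 7 + 3 = 10 -> 'c'

Best match: offset=2, length=3 (matching 'aba' starting at position 5)
LZ77 triple: (2, 3, 'c')


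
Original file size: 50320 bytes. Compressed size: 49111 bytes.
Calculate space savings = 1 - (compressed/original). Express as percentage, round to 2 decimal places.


ratio = compressed/original = 49111/50320 = 0.975974
savings = 1 - ratio = 1 - 0.975974 = 0.024026
as a percentage: 0.024026 * 100 = 2.4%

Space savings = 1 - 49111/50320 = 2.4%


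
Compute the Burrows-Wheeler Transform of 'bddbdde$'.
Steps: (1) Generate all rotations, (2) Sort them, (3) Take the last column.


Rotations (sorted):
  0: $bddbdde -> last char: e
  1: bddbdde$ -> last char: $
  2: bdde$bdd -> last char: d
  3: dbdde$bd -> last char: d
  4: ddbdde$b -> last char: b
  5: dde$bddb -> last char: b
  6: de$bddbd -> last char: d
  7: e$bddbdd -> last char: d


BWT = e$ddbbdd


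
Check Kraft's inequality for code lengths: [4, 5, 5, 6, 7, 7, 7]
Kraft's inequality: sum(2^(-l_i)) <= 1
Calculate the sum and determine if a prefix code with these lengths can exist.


Sum = 2^(-4) + 2^(-5) + 2^(-5) + 2^(-6) + 2^(-7) + 2^(-7) + 2^(-7)
    = 0.0625 + 0.03125 + 0.03125 + 0.015625 + 0.0078125 + 0.0078125 + 0.0078125
    = 21/128 = 0.1640625
Since 0.1640625 <= 1, Kraft's inequality IS satisfied.
A prefix code with these lengths CAN exist.

Kraft sum = 0.1640625. Satisfied.


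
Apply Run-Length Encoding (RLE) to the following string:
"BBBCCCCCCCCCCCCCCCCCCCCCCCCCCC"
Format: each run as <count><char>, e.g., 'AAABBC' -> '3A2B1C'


Scanning runs left to right:
  i=0: run of 'B' x 3 -> '3B'
  i=3: run of 'C' x 27 -> '27C'

RLE = 3B27C


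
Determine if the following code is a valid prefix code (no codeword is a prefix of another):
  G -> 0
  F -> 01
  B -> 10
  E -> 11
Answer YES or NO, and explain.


Checking each pair (does one codeword prefix another?):
  G='0' vs F='01': prefix -- VIOLATION

NO -- this is NOT a valid prefix code. G (0) is a prefix of F (01).


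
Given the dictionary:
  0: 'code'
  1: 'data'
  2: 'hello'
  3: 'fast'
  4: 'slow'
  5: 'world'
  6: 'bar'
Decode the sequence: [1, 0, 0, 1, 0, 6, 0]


Look up each index in the dictionary:
  1 -> 'data'
  0 -> 'code'
  0 -> 'code'
  1 -> 'data'
  0 -> 'code'
  6 -> 'bar'
  0 -> 'code'

Decoded: "data code code data code bar code"


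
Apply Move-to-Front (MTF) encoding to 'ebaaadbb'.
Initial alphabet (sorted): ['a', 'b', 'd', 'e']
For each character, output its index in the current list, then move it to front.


MTF encoding:
'e': index 3 in ['a', 'b', 'd', 'e'] -> ['e', 'a', 'b', 'd']
'b': index 2 in ['e', 'a', 'b', 'd'] -> ['b', 'e', 'a', 'd']
'a': index 2 in ['b', 'e', 'a', 'd'] -> ['a', 'b', 'e', 'd']
'a': index 0 in ['a', 'b', 'e', 'd'] -> ['a', 'b', 'e', 'd']
'a': index 0 in ['a', 'b', 'e', 'd'] -> ['a', 'b', 'e', 'd']
'd': index 3 in ['a', 'b', 'e', 'd'] -> ['d', 'a', 'b', 'e']
'b': index 2 in ['d', 'a', 'b', 'e'] -> ['b', 'd', 'a', 'e']
'b': index 0 in ['b', 'd', 'a', 'e'] -> ['b', 'd', 'a', 'e']


Output: [3, 2, 2, 0, 0, 3, 2, 0]


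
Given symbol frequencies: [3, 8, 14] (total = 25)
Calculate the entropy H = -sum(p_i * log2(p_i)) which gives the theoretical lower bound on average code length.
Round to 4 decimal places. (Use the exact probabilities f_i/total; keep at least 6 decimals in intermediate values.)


Per-symbol terms -p_i * log2(p_i) with p_i = f_i/25:
  p = 3/25 = 0.120000: log2(p) = -3.058894, -p*log2(p) = 0.367067
  p = 8/25 = 0.320000: log2(p) = -1.643856, -p*log2(p) = 0.526034
  p = 14/25 = 0.560000: log2(p) = -0.836501, -p*log2(p) = 0.468441
H = 0.367067 + 0.526034 + 0.468441 = 1.361542

H = 1.3615 bits/symbol


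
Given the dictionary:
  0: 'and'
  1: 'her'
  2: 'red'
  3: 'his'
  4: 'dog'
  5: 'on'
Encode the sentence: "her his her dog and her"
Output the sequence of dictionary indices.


Look up each word in the dictionary:
  'her' -> 1
  'his' -> 3
  'her' -> 1
  'dog' -> 4
  'and' -> 0
  'her' -> 1

Encoded: [1, 3, 1, 4, 0, 1]


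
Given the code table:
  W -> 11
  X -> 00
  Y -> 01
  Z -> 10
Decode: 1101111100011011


Decoding:
11 -> W
01 -> Y
11 -> W
11 -> W
00 -> X
01 -> Y
10 -> Z
11 -> W


Result: WYWWXYZW


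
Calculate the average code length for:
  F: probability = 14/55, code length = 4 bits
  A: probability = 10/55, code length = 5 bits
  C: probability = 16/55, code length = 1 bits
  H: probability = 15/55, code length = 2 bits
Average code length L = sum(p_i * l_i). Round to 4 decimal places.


Weighted contributions p_i * l_i:
  F: (14/55) * 4 = 56/55
  A: (10/55) * 5 = 50/55
  C: (16/55) * 1 = 16/55
  H: (15/55) * 2 = 30/55
Sum = (56 + 50 + 16 + 30)/55 = 152/55

L = 152/55 = 2.7636 bits/symbol


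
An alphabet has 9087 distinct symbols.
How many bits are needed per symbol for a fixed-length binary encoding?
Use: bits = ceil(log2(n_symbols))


log2(9087) = 13.1496
Bracket: 2^13 = 8192 < 9087 <= 2^14 = 16384
So ceil(log2(9087)) = 14

bits = ceil(log2(9087)) = ceil(13.1496) = 14 bits


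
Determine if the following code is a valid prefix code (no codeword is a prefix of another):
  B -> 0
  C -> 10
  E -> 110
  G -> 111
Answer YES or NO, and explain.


Checking each pair (does one codeword prefix another?):
  B='0' vs C='10': no prefix
  B='0' vs E='110': no prefix
  B='0' vs G='111': no prefix
  C='10' vs B='0': no prefix
  C='10' vs E='110': no prefix
  C='10' vs G='111': no prefix
  E='110' vs B='0': no prefix
  E='110' vs C='10': no prefix
  E='110' vs G='111': no prefix
  G='111' vs B='0': no prefix
  G='111' vs C='10': no prefix
  G='111' vs E='110': no prefix
No violation found over all pairs.

YES -- this is a valid prefix code. No codeword is a prefix of any other codeword.


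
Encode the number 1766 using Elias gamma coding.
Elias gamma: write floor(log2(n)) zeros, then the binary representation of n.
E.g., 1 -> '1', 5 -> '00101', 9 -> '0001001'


num_bits = floor(log2(1766)) + 1 = 11
leading_zeros = num_bits - 1 = 10
binary(1766) = 11011100110

Elias gamma(1766) = '0000000000' + '11011100110' = 000000000011011100110 (21 bits)


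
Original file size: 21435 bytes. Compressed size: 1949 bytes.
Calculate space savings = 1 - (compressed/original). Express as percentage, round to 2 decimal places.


ratio = compressed/original = 1949/21435 = 0.090926
savings = 1 - ratio = 1 - 0.090926 = 0.909074
as a percentage: 0.909074 * 100 = 90.91%

Space savings = 1 - 1949/21435 = 90.91%


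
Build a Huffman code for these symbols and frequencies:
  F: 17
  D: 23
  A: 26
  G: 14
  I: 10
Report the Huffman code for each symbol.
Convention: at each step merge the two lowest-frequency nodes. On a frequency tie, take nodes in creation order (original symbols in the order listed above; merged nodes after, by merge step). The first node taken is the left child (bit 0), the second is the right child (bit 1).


Huffman tree construction:
Step 1: Merge I(10) + G(14) = 24
Step 2: Merge F(17) + D(23) = 40
Step 3: Merge (I+G)(24) + A(26) = 50
Step 4: Merge (F+D)(40) + ((I+G)+A)(50) = 90
Read each symbol's code off the tree from the root (left child = 0, right child = 1).

Codes:
  F: 00 (length 2)
  D: 01 (length 2)
  A: 11 (length 2)
  G: 101 (length 3)
  I: 100 (length 3)
Average code length: 204/90 = 2.2667 bits/symbol


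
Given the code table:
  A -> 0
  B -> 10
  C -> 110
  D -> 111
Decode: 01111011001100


Decoding:
0 -> A
111 -> D
10 -> B
110 -> C
0 -> A
110 -> C
0 -> A


Result: ADBCACA


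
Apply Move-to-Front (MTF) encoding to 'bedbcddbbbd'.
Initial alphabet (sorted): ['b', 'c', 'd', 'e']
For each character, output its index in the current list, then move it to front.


MTF encoding:
'b': index 0 in ['b', 'c', 'd', 'e'] -> ['b', 'c', 'd', 'e']
'e': index 3 in ['b', 'c', 'd', 'e'] -> ['e', 'b', 'c', 'd']
'd': index 3 in ['e', 'b', 'c', 'd'] -> ['d', 'e', 'b', 'c']
'b': index 2 in ['d', 'e', 'b', 'c'] -> ['b', 'd', 'e', 'c']
'c': index 3 in ['b', 'd', 'e', 'c'] -> ['c', 'b', 'd', 'e']
'd': index 2 in ['c', 'b', 'd', 'e'] -> ['d', 'c', 'b', 'e']
'd': index 0 in ['d', 'c', 'b', 'e'] -> ['d', 'c', 'b', 'e']
'b': index 2 in ['d', 'c', 'b', 'e'] -> ['b', 'd', 'c', 'e']
'b': index 0 in ['b', 'd', 'c', 'e'] -> ['b', 'd', 'c', 'e']
'b': index 0 in ['b', 'd', 'c', 'e'] -> ['b', 'd', 'c', 'e']
'd': index 1 in ['b', 'd', 'c', 'e'] -> ['d', 'b', 'c', 'e']


Output: [0, 3, 3, 2, 3, 2, 0, 2, 0, 0, 1]


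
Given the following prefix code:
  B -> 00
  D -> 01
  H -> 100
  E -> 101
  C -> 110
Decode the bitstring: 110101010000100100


Decoding step by step:
Bits 110 -> C
Bits 101 -> E
Bits 01 -> D
Bits 00 -> B
Bits 00 -> B
Bits 100 -> H
Bits 100 -> H


Decoded message: CEDBBHH


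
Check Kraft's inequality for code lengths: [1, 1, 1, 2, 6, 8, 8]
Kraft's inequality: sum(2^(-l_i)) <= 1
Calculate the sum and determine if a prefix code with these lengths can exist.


Sum = 2^(-1) + 2^(-1) + 2^(-1) + 2^(-2) + 2^(-6) + 2^(-8) + 2^(-8)
    = 0.5 + 0.5 + 0.5 + 0.25 + 0.015625 + 0.00390625 + 0.00390625
    = 454/256 = 1.7734375
Since 1.7734375 > 1, Kraft's inequality is NOT satisfied.
A prefix code with these lengths CANNOT exist.

Kraft sum = 1.7734375. Not satisfied.


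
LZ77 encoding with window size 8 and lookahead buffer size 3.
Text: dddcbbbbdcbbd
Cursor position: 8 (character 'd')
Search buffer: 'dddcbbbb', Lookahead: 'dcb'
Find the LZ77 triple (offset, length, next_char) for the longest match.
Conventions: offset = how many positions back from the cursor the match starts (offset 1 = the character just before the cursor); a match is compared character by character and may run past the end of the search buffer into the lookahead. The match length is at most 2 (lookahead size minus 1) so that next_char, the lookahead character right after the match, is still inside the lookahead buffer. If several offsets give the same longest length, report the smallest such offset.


Try each offset into the search buffer:
  offset=1 (pos 7, char 'b'): match length 0
  offset=2 (pos 6, char 'b'): match length 0
  offset=3 (pos 5, char 'b'): match length 0
  offset=4 (pos 4, char 'b'): match length 0
  offset=5 (pos 3, char 'c'): match length 0
  offset=6 (pos 2, char 'd'): match length 2
  offset=7 (pos 1, char 'd'): match length 1
  offset=8 (pos 0, char 'd'): match length 1
Longest match has length 2 at offset 6.
next_char = character at position 8 + 2 = 10 -> 'b'

Best match: offset=6, length=2 (matching 'dc' starting at position 2)
LZ77 triple: (6, 2, 'b')


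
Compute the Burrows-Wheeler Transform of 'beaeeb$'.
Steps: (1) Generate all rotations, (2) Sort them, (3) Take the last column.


Rotations (sorted):
  0: $beaeeb -> last char: b
  1: aeeb$be -> last char: e
  2: b$beaee -> last char: e
  3: beaeeb$ -> last char: $
  4: eaeeb$b -> last char: b
  5: eb$beae -> last char: e
  6: eeb$bea -> last char: a


BWT = bee$bea


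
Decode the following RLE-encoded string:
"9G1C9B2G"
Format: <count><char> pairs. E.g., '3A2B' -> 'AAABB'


Expanding each <count><char> pair:
  9G -> 'GGGGGGGGG'
  1C -> 'C'
  9B -> 'BBBBBBBBB'
  2G -> 'GG'

Decoded = GGGGGGGGGCBBBBBBBBBGG


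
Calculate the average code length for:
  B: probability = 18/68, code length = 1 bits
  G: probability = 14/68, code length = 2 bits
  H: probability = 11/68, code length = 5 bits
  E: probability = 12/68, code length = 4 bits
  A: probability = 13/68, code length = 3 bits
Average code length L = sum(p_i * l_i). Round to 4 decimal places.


Weighted contributions p_i * l_i:
  B: (18/68) * 1 = 18/68
  G: (14/68) * 2 = 28/68
  H: (11/68) * 5 = 55/68
  E: (12/68) * 4 = 48/68
  A: (13/68) * 3 = 39/68
Sum = (18 + 28 + 55 + 48 + 39)/68 = 188/68

L = 188/68 = 2.7647 bits/symbol


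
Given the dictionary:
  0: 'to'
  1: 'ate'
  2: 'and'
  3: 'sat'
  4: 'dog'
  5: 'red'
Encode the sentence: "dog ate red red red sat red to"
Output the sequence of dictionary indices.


Look up each word in the dictionary:
  'dog' -> 4
  'ate' -> 1
  'red' -> 5
  'red' -> 5
  'red' -> 5
  'sat' -> 3
  'red' -> 5
  'to' -> 0

Encoded: [4, 1, 5, 5, 5, 3, 5, 0]


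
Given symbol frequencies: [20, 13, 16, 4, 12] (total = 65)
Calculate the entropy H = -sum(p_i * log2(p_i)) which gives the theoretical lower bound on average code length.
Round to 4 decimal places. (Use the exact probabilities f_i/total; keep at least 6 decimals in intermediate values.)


Per-symbol terms -p_i * log2(p_i) with p_i = f_i/65:
  p = 20/65 = 0.307692: log2(p) = -1.700440, -p*log2(p) = 0.523212
  p = 13/65 = 0.200000: log2(p) = -2.321928, -p*log2(p) = 0.464386
  p = 16/65 = 0.246154: log2(p) = -2.022368, -p*log2(p) = 0.497814
  p = 4/65 = 0.061538: log2(p) = -4.022368, -p*log2(p) = 0.247530
  p = 12/65 = 0.184615: log2(p) = -2.437405, -p*log2(p) = 0.449983
H = 0.523212 + 0.464386 + 0.497814 + 0.247530 + 0.449983 = 2.182925

H = 2.1829 bits/symbol


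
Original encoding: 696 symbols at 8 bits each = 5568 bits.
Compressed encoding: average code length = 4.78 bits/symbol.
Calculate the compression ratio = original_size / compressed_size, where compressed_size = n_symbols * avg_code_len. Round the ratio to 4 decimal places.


original_size = n_symbols * orig_bits = 696 * 8 = 5568 bits
compressed_size = n_symbols * avg_code_len = 696 * 4.78 = 3326.88 bits
ratio = original_size / compressed_size = 5568 / 3326.88 = 1.6736

Compression ratio = 1.6736


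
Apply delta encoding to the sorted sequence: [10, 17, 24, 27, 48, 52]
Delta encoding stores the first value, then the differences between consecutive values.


First value: 10
Deltas:
  17 - 10 = 7
  24 - 17 = 7
  27 - 24 = 3
  48 - 27 = 21
  52 - 48 = 4


Delta encoded: [10, 7, 7, 3, 21, 4]


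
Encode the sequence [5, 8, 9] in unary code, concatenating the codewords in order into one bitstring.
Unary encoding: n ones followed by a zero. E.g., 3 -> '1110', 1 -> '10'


Encode each number as n ones followed by a terminating 0:
  5 -> 111110 (6 bits)
  8 -> 111111110 (9 bits)
  9 -> 1111111110 (10 bits)
Total length = 6 + 9 + 10 = 25 bits.

Unary([5, 8, 9]) = 1111101111111101111111110 (25 bits)


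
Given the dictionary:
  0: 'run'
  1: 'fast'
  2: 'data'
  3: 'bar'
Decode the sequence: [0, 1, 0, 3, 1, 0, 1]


Look up each index in the dictionary:
  0 -> 'run'
  1 -> 'fast'
  0 -> 'run'
  3 -> 'bar'
  1 -> 'fast'
  0 -> 'run'
  1 -> 'fast'

Decoded: "run fast run bar fast run fast"


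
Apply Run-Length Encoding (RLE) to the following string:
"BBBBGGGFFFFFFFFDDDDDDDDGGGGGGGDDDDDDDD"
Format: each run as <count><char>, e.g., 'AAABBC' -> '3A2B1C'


Scanning runs left to right:
  i=0: run of 'B' x 4 -> '4B'
  i=4: run of 'G' x 3 -> '3G'
  i=7: run of 'F' x 8 -> '8F'
  i=15: run of 'D' x 8 -> '8D'
  i=23: run of 'G' x 7 -> '7G'
  i=30: run of 'D' x 8 -> '8D'

RLE = 4B3G8F8D7G8D


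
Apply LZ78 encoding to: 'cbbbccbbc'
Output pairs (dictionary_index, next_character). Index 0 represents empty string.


LZ78 encoding steps:
Dictionary: {0: ''}
Step 1: w='' (idx 0), next='c' -> output (0, 'c'), add 'c' as idx 1
Step 2: w='' (idx 0), next='b' -> output (0, 'b'), add 'b' as idx 2
Step 3: w='b' (idx 2), next='b' -> output (2, 'b'), add 'bb' as idx 3
Step 4: w='c' (idx 1), next='c' -> output (1, 'c'), add 'cc' as idx 4
Step 5: w='bb' (idx 3), next='c' -> output (3, 'c'), add 'bbc' as idx 5


Encoded: [(0, 'c'), (0, 'b'), (2, 'b'), (1, 'c'), (3, 'c')]


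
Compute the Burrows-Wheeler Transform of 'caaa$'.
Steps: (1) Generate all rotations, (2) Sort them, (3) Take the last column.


Rotations (sorted):
  0: $caaa -> last char: a
  1: a$caa -> last char: a
  2: aa$ca -> last char: a
  3: aaa$c -> last char: c
  4: caaa$ -> last char: $


BWT = aaac$


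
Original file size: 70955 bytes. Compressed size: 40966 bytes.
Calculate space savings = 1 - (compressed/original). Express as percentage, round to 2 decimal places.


ratio = compressed/original = 40966/70955 = 0.577352
savings = 1 - ratio = 1 - 0.577352 = 0.422648
as a percentage: 0.422648 * 100 = 42.26%

Space savings = 1 - 40966/70955 = 42.26%


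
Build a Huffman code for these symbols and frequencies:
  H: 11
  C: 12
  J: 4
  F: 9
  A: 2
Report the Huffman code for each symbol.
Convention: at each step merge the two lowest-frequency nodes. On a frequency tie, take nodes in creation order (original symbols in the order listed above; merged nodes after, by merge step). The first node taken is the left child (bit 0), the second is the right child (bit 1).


Huffman tree construction:
Step 1: Merge A(2) + J(4) = 6
Step 2: Merge (A+J)(6) + F(9) = 15
Step 3: Merge H(11) + C(12) = 23
Step 4: Merge ((A+J)+F)(15) + (H+C)(23) = 38
Read each symbol's code off the tree from the root (left child = 0, right child = 1).

Codes:
  H: 10 (length 2)
  C: 11 (length 2)
  J: 001 (length 3)
  F: 01 (length 2)
  A: 000 (length 3)
Average code length: 82/38 = 2.1579 bits/symbol
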